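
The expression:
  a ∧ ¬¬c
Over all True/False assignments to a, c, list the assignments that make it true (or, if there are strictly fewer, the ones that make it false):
is true only for:
  a=True, c=True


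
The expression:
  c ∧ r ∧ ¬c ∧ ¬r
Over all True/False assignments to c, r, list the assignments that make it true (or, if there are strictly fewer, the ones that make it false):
is never true.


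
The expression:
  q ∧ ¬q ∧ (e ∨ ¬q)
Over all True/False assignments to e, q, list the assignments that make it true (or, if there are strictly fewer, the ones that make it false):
is never true.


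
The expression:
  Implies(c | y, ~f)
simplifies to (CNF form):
(~c | ~f) & (~f | ~y)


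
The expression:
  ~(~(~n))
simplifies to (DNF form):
~n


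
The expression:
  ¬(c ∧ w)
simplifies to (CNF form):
¬c ∨ ¬w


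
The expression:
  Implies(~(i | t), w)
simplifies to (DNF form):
i | t | w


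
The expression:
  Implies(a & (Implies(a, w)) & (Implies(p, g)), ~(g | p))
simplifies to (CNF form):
~a | ~g | ~w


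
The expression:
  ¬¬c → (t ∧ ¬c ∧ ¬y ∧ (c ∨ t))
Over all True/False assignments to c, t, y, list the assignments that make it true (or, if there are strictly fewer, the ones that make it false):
is true only for:
  c=False, t=False, y=False;
  c=False, t=False, y=True;
  c=False, t=True, y=False;
  c=False, t=True, y=True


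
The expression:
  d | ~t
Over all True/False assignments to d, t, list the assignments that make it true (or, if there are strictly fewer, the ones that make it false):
is false only for:
  d=False, t=True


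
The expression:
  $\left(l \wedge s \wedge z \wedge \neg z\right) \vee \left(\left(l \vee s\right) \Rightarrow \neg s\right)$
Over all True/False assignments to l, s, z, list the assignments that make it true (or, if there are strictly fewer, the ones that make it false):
is true only for:
  l=False, s=False, z=False;
  l=False, s=False, z=True;
  l=True, s=False, z=False;
  l=True, s=False, z=True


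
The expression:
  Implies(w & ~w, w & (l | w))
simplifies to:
True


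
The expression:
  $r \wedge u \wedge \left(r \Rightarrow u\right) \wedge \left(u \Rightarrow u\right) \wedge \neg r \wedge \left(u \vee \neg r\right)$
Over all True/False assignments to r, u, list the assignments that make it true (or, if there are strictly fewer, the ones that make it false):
is never true.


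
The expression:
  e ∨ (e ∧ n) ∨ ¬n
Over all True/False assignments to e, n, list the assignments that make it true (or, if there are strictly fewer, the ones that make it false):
is false only for:
  e=False, n=True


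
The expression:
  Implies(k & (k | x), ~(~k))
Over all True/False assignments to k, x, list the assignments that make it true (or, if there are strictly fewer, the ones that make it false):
is always true.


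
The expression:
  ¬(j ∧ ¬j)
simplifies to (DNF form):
True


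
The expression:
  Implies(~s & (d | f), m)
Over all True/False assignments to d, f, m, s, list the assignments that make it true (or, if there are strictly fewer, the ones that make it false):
is false only for:
  d=False, f=True, m=False, s=False;
  d=True, f=False, m=False, s=False;
  d=True, f=True, m=False, s=False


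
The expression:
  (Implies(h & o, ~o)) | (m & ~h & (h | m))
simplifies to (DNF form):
~h | ~o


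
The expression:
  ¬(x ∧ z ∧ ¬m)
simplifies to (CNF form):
m ∨ ¬x ∨ ¬z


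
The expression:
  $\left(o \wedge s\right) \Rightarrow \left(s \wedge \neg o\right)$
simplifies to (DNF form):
$\neg o \vee \neg s$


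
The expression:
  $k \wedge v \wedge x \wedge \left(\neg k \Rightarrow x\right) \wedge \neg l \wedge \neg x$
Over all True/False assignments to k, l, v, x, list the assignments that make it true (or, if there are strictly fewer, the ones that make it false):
is never true.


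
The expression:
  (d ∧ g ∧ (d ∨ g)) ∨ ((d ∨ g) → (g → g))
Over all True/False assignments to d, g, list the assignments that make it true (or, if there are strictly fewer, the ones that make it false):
is always true.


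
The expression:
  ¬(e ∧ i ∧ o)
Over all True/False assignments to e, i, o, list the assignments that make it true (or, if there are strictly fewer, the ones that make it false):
is false only for:
  e=True, i=True, o=True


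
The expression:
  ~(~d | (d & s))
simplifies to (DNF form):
d & ~s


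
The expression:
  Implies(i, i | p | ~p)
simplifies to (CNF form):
True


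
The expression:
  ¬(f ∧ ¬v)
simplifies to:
v ∨ ¬f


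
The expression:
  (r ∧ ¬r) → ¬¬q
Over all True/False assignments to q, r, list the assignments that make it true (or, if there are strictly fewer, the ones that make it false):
is always true.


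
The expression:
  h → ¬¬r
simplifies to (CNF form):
r ∨ ¬h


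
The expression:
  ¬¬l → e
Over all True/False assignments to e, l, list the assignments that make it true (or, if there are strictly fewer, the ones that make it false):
is false only for:
  e=False, l=True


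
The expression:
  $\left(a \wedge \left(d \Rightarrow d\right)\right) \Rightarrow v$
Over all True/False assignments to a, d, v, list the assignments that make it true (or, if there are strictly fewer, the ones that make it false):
is false only for:
  a=True, d=False, v=False;
  a=True, d=True, v=False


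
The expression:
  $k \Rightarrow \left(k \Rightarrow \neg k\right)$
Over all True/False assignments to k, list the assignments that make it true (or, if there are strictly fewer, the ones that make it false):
is true only for:
  k=False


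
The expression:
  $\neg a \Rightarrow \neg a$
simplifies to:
$\text{True}$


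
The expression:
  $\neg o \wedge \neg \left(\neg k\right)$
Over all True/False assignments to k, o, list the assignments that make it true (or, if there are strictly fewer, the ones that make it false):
is true only for:
  k=True, o=False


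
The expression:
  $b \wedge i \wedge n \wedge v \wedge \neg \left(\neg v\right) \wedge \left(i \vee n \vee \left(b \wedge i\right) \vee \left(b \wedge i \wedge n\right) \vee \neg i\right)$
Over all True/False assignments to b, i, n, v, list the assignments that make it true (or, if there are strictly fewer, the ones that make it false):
is true only for:
  b=True, i=True, n=True, v=True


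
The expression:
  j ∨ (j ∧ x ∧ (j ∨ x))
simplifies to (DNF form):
j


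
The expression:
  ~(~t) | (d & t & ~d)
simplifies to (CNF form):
t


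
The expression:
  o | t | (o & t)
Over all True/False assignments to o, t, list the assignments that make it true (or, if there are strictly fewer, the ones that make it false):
is false only for:
  o=False, t=False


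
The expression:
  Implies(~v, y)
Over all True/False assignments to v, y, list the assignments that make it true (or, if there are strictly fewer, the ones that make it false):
is false only for:
  v=False, y=False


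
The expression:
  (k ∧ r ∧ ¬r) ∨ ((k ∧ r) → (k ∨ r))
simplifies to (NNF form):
True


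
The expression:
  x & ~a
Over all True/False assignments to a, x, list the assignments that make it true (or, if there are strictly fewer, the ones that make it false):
is true only for:
  a=False, x=True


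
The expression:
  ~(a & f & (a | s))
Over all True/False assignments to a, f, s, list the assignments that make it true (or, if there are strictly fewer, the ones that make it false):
is false only for:
  a=True, f=True, s=False;
  a=True, f=True, s=True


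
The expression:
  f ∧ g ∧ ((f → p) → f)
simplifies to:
f ∧ g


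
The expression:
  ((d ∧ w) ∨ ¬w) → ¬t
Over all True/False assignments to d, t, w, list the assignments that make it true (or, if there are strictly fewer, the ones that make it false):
is false only for:
  d=False, t=True, w=False;
  d=True, t=True, w=False;
  d=True, t=True, w=True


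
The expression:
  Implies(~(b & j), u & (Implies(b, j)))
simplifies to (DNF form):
(b & j) | (u & ~b)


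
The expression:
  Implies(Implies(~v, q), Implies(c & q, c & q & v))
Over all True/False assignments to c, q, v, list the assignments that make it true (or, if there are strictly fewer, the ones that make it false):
is false only for:
  c=True, q=True, v=False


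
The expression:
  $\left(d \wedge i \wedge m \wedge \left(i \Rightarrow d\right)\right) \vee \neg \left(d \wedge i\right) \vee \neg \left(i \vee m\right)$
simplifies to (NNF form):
$m \vee \neg d \vee \neg i$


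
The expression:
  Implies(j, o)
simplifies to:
o | ~j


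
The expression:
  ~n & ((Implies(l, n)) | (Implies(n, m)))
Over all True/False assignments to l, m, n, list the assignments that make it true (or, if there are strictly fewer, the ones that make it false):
is true only for:
  l=False, m=False, n=False;
  l=False, m=True, n=False;
  l=True, m=False, n=False;
  l=True, m=True, n=False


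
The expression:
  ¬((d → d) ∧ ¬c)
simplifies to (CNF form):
c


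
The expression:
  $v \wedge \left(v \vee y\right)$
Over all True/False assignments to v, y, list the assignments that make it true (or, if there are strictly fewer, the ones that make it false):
is true only for:
  v=True, y=False;
  v=True, y=True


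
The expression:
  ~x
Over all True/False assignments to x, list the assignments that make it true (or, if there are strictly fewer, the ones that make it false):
is true only for:
  x=False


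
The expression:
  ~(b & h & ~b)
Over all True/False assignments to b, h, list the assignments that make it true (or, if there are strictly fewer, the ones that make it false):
is always true.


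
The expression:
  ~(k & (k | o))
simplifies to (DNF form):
~k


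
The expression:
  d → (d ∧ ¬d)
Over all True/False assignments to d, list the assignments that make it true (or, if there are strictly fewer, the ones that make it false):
is true only for:
  d=False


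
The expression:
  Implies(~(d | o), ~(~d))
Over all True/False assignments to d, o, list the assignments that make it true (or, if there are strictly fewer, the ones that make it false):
is false only for:
  d=False, o=False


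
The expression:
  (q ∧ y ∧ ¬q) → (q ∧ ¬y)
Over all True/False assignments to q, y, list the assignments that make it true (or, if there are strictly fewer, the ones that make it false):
is always true.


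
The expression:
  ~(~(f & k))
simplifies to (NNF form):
f & k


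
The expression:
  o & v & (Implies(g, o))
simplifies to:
o & v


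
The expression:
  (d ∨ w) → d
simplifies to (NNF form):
d ∨ ¬w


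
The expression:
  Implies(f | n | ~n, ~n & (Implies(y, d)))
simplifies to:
~n & (d | ~y)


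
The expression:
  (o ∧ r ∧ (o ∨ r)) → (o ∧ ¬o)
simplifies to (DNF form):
¬o ∨ ¬r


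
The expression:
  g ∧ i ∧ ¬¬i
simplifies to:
g ∧ i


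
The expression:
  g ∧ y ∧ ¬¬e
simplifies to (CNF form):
e ∧ g ∧ y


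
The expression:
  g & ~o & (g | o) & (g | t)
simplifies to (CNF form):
g & ~o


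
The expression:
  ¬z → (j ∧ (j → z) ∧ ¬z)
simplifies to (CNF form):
z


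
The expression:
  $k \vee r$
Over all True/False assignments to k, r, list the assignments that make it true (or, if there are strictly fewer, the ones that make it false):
is false only for:
  k=False, r=False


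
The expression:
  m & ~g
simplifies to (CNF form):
m & ~g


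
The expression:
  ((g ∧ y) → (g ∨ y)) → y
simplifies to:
y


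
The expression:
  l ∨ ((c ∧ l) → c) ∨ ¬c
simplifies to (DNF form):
True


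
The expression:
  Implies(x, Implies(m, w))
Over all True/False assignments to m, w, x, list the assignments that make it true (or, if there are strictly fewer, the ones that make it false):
is false only for:
  m=True, w=False, x=True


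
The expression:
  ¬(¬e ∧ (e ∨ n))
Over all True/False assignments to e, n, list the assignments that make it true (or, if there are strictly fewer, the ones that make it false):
is false only for:
  e=False, n=True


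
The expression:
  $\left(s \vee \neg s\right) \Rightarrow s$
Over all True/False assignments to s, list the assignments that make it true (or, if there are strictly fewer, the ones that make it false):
is true only for:
  s=True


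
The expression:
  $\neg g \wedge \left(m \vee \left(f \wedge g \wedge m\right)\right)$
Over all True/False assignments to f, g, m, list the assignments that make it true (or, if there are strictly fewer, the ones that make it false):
is true only for:
  f=False, g=False, m=True;
  f=True, g=False, m=True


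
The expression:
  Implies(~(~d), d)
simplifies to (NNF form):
True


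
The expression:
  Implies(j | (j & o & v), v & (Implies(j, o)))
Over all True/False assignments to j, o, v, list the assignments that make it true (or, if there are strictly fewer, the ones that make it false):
is false only for:
  j=True, o=False, v=False;
  j=True, o=False, v=True;
  j=True, o=True, v=False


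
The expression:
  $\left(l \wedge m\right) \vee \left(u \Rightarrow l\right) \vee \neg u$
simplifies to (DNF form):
$l \vee \neg u$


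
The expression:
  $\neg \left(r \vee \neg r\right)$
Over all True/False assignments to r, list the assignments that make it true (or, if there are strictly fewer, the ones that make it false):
is never true.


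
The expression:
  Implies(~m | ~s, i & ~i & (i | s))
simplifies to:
m & s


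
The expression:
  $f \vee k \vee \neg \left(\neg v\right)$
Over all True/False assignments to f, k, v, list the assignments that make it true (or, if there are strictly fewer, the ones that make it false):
is false only for:
  f=False, k=False, v=False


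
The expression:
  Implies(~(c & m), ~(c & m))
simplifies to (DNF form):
True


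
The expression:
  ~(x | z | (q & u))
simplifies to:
~x & ~z & (~q | ~u)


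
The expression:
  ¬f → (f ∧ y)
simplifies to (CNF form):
f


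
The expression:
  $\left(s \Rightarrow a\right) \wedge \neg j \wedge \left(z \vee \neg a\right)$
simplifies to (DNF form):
$\left(a \wedge z \wedge \neg j\right) \vee \left(\neg a \wedge \neg j \wedge \neg s\right)$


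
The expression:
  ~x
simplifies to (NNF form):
~x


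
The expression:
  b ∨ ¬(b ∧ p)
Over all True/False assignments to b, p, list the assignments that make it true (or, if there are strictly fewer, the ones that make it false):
is always true.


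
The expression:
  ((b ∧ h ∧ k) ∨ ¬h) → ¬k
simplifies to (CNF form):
(h ∨ ¬k) ∧ (¬b ∨ ¬k)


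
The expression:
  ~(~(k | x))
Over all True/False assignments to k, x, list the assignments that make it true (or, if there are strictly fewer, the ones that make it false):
is false only for:
  k=False, x=False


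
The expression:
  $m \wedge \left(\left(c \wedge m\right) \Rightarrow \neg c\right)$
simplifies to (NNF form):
$m \wedge \neg c$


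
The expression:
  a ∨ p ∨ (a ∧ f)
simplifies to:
a ∨ p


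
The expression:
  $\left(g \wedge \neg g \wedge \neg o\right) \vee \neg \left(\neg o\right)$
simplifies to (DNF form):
$o$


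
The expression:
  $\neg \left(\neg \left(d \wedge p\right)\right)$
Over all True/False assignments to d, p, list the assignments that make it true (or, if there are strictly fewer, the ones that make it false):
is true only for:
  d=True, p=True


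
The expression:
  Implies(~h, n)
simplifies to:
h | n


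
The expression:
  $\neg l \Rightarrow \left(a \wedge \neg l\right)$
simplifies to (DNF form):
$a \vee l$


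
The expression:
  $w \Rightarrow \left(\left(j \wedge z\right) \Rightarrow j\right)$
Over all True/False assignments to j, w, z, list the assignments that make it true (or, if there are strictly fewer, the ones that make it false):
is always true.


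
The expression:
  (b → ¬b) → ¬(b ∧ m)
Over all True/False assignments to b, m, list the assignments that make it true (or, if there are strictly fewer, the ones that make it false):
is always true.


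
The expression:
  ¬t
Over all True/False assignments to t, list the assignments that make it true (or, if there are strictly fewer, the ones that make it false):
is true only for:
  t=False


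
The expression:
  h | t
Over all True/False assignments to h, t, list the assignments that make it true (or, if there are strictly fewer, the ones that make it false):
is false only for:
  h=False, t=False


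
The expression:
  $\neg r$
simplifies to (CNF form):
$\neg r$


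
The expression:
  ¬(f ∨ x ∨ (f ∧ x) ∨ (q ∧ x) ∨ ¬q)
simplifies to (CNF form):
q ∧ ¬f ∧ ¬x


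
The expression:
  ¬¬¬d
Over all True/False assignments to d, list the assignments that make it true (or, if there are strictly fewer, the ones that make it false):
is true only for:
  d=False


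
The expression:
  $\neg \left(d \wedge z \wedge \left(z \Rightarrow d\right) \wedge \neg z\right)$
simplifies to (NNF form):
$\text{True}$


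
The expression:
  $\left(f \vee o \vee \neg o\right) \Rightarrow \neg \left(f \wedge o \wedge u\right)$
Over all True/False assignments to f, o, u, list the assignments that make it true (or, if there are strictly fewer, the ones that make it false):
is false only for:
  f=True, o=True, u=True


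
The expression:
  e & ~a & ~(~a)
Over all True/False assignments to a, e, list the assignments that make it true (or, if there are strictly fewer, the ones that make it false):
is never true.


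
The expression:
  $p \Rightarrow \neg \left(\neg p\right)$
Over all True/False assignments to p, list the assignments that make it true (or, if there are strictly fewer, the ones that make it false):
is always true.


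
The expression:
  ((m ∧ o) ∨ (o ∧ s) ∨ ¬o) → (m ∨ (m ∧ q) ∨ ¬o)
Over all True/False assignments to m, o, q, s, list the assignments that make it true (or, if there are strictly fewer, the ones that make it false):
is false only for:
  m=False, o=True, q=False, s=True;
  m=False, o=True, q=True, s=True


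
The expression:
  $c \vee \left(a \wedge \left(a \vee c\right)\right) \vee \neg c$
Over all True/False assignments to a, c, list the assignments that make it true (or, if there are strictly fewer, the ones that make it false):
is always true.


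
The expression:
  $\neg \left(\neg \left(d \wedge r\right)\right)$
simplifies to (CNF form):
$d \wedge r$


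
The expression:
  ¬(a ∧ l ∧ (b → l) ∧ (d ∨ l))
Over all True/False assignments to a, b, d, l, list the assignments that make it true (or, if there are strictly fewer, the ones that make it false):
is false only for:
  a=True, b=False, d=False, l=True;
  a=True, b=False, d=True, l=True;
  a=True, b=True, d=False, l=True;
  a=True, b=True, d=True, l=True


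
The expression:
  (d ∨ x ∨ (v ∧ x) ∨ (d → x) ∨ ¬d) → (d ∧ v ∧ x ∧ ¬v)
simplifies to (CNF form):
False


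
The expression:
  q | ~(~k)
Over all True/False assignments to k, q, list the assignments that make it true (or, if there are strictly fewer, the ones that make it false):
is false only for:
  k=False, q=False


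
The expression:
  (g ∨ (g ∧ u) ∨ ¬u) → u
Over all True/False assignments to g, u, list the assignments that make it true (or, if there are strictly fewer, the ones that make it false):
is true only for:
  g=False, u=True;
  g=True, u=True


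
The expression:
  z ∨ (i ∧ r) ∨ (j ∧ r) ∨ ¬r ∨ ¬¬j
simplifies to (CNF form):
i ∨ j ∨ z ∨ ¬r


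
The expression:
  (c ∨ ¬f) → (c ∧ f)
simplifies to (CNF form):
f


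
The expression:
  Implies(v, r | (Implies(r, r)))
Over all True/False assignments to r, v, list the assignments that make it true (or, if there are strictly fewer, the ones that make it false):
is always true.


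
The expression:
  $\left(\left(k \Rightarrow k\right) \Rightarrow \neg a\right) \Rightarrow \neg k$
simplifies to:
$a \vee \neg k$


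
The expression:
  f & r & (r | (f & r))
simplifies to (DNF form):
f & r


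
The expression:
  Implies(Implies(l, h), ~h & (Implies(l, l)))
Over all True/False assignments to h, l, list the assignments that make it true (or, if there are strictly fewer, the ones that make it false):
is true only for:
  h=False, l=False;
  h=False, l=True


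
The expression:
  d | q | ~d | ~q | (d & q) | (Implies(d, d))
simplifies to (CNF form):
True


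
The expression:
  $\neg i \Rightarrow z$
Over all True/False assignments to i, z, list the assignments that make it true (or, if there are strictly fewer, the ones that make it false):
is false only for:
  i=False, z=False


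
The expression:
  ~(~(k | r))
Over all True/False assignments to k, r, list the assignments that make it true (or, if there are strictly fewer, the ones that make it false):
is false only for:
  k=False, r=False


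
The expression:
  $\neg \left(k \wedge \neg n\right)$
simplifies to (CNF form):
$n \vee \neg k$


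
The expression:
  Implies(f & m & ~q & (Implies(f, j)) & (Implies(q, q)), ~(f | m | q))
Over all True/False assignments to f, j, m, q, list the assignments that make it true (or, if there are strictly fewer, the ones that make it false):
is false only for:
  f=True, j=True, m=True, q=False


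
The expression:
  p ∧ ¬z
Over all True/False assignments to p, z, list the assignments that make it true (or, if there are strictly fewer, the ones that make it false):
is true only for:
  p=True, z=False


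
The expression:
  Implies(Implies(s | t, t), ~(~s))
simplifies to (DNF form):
s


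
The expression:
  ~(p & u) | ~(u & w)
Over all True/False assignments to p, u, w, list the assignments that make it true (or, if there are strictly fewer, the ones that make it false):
is false only for:
  p=True, u=True, w=True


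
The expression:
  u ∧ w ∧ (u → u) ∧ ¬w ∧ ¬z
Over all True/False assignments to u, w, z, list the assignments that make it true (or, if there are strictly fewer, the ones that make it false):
is never true.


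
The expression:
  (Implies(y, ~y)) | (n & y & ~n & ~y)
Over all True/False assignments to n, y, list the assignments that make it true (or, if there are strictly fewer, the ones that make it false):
is true only for:
  n=False, y=False;
  n=True, y=False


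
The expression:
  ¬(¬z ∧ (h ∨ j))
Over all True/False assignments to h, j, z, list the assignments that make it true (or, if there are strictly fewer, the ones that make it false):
is false only for:
  h=False, j=True, z=False;
  h=True, j=False, z=False;
  h=True, j=True, z=False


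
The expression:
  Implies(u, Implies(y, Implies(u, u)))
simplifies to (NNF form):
True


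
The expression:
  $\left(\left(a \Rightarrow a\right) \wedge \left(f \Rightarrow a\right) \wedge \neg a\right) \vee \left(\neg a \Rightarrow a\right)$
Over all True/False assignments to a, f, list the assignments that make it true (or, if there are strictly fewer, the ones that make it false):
is false only for:
  a=False, f=True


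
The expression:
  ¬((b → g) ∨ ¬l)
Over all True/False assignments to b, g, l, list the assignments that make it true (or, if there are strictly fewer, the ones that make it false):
is true only for:
  b=True, g=False, l=True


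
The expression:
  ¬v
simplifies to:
¬v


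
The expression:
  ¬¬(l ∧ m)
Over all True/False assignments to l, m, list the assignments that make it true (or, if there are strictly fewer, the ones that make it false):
is true only for:
  l=True, m=True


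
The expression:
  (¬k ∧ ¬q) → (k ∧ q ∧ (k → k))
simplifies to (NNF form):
k ∨ q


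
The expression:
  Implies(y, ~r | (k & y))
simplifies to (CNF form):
k | ~r | ~y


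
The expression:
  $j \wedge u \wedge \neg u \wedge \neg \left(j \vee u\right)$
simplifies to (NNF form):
$\text{False}$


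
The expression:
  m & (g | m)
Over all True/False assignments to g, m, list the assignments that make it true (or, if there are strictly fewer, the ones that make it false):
is true only for:
  g=False, m=True;
  g=True, m=True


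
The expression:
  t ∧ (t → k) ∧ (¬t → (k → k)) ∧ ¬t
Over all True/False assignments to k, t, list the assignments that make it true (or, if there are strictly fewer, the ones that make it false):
is never true.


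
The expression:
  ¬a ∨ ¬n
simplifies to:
¬a ∨ ¬n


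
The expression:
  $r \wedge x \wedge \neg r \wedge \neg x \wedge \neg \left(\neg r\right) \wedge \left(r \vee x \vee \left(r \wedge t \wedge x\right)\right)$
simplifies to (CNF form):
$\text{False}$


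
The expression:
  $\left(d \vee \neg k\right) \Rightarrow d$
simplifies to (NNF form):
$d \vee k$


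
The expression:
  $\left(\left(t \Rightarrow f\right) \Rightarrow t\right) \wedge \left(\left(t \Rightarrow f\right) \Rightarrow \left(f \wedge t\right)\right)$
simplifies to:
$t$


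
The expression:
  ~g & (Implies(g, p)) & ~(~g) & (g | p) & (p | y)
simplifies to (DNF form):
False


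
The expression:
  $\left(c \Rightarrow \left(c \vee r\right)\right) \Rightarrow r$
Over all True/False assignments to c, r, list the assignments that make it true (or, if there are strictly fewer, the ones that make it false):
is true only for:
  c=False, r=True;
  c=True, r=True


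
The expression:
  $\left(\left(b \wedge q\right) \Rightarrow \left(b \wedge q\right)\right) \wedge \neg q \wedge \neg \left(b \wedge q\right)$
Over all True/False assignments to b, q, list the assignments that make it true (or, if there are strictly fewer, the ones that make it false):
is true only for:
  b=False, q=False;
  b=True, q=False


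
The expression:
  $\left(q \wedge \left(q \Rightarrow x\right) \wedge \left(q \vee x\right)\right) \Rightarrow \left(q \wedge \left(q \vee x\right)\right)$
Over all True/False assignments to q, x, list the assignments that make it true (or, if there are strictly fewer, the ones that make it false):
is always true.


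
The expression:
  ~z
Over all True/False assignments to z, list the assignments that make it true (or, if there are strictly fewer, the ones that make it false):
is true only for:
  z=False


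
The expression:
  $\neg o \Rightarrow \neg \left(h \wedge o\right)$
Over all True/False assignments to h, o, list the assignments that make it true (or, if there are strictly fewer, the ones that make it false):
is always true.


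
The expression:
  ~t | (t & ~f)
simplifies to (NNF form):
~f | ~t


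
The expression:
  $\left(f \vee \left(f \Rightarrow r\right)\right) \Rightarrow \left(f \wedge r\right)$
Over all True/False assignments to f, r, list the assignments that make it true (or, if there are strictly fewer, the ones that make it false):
is true only for:
  f=True, r=True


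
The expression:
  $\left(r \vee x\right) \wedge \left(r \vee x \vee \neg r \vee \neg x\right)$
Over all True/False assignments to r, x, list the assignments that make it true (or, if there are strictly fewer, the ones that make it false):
is false only for:
  r=False, x=False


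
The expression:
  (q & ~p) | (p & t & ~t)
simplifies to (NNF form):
q & ~p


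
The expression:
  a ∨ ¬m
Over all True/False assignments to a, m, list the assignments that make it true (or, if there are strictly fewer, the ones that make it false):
is false only for:
  a=False, m=True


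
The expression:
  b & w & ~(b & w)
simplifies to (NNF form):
False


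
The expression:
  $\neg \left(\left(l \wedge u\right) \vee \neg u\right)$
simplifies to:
$u \wedge \neg l$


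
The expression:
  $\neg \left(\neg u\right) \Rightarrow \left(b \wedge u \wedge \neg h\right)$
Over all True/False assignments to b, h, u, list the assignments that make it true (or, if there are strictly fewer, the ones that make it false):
is false only for:
  b=False, h=False, u=True;
  b=False, h=True, u=True;
  b=True, h=True, u=True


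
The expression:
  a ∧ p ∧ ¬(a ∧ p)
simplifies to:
False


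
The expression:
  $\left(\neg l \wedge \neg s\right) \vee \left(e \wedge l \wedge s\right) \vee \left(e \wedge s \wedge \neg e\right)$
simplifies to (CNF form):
$\left(e \vee \neg s\right) \wedge \left(l \vee \neg s\right) \wedge \left(s \vee \neg l\right)$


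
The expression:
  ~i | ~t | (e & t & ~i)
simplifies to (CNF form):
~i | ~t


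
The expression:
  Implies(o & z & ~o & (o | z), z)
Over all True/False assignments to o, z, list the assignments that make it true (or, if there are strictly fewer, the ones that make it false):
is always true.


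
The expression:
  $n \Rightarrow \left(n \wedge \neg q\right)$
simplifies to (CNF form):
$\neg n \vee \neg q$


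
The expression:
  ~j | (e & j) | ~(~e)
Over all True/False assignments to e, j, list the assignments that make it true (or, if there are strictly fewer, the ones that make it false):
is false only for:
  e=False, j=True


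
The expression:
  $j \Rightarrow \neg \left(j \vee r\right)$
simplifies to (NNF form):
$\neg j$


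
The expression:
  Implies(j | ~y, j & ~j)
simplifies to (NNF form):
y & ~j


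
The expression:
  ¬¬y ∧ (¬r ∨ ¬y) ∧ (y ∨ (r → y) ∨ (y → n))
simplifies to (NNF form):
y ∧ ¬r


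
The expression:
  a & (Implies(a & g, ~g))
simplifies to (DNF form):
a & ~g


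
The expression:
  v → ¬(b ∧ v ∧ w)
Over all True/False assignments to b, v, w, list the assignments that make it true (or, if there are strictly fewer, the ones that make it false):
is false only for:
  b=True, v=True, w=True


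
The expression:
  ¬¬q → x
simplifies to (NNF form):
x ∨ ¬q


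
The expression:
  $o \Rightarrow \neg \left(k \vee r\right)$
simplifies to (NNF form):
$\left(\neg k \wedge \neg r\right) \vee \neg o$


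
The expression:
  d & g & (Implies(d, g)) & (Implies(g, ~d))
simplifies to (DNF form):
False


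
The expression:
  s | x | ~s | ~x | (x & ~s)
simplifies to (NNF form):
True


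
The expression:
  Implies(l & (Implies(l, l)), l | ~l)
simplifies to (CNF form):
True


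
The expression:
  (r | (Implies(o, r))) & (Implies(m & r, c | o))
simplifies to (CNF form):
(r | ~o) & (c | o | ~m | ~r)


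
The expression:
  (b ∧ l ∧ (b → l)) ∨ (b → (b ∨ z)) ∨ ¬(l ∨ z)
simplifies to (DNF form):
True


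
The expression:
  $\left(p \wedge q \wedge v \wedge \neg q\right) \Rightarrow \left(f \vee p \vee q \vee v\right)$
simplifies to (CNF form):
$\text{True}$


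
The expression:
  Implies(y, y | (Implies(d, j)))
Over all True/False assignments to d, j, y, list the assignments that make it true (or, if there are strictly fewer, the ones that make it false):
is always true.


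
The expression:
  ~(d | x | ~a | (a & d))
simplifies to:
a & ~d & ~x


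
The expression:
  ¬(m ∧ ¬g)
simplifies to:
g ∨ ¬m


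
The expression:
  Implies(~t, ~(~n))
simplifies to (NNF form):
n | t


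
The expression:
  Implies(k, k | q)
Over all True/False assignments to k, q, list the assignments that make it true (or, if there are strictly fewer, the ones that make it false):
is always true.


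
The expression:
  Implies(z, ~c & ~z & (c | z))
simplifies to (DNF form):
~z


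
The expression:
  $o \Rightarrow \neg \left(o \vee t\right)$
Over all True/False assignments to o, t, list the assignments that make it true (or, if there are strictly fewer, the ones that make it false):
is true only for:
  o=False, t=False;
  o=False, t=True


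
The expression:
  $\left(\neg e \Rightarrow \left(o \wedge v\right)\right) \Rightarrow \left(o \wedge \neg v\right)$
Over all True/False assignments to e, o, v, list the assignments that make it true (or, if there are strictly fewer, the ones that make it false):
is true only for:
  e=False, o=False, v=False;
  e=False, o=False, v=True;
  e=False, o=True, v=False;
  e=True, o=True, v=False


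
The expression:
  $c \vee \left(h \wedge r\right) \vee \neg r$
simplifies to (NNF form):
$c \vee h \vee \neg r$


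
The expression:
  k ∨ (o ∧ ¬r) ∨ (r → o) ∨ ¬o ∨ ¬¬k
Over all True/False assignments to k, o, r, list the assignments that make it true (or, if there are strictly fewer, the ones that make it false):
is always true.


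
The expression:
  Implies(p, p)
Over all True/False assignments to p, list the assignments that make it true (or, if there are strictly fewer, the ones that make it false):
is always true.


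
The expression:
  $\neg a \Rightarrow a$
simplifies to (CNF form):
$a$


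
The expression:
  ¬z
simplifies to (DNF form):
¬z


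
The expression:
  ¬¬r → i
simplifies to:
i ∨ ¬r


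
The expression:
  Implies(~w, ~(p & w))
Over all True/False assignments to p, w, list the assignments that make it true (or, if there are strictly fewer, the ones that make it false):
is always true.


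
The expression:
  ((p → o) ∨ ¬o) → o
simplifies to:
o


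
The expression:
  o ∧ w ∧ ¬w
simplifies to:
False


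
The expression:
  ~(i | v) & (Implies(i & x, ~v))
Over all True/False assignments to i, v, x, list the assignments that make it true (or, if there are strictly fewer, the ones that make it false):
is true only for:
  i=False, v=False, x=False;
  i=False, v=False, x=True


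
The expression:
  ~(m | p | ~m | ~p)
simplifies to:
False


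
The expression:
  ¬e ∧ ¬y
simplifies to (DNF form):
¬e ∧ ¬y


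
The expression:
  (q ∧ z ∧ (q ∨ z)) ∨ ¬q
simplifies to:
z ∨ ¬q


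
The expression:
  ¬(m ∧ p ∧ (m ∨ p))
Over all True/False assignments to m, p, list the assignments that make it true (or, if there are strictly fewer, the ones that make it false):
is false only for:
  m=True, p=True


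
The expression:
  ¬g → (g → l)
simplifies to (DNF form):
True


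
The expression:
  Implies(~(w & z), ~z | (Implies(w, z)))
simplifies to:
True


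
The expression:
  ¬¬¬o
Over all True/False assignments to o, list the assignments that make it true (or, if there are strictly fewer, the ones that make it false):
is true only for:
  o=False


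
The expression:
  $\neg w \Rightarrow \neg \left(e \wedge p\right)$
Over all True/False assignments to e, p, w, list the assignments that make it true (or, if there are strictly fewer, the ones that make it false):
is false only for:
  e=True, p=True, w=False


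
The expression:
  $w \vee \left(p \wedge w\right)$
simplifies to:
$w$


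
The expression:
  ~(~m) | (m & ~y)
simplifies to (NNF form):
m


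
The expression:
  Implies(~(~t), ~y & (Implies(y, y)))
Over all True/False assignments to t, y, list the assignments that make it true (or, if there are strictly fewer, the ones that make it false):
is false only for:
  t=True, y=True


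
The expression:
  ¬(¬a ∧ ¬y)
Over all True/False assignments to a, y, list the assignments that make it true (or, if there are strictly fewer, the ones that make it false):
is false only for:
  a=False, y=False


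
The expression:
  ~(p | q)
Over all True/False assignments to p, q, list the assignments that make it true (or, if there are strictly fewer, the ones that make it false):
is true only for:
  p=False, q=False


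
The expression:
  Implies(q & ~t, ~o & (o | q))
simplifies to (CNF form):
t | ~o | ~q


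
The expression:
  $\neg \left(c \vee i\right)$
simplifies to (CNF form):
$\neg c \wedge \neg i$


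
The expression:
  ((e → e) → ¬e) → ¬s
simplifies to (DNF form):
e ∨ ¬s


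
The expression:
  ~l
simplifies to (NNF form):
~l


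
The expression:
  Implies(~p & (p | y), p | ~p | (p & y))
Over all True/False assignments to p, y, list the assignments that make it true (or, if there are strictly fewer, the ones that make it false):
is always true.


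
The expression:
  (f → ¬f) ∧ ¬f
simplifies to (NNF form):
¬f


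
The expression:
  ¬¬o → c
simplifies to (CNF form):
c ∨ ¬o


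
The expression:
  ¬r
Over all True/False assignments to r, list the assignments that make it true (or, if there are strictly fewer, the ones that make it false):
is true only for:
  r=False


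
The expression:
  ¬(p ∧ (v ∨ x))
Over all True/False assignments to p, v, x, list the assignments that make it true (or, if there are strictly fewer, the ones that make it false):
is false only for:
  p=True, v=False, x=True;
  p=True, v=True, x=False;
  p=True, v=True, x=True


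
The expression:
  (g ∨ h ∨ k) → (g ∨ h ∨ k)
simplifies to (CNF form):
True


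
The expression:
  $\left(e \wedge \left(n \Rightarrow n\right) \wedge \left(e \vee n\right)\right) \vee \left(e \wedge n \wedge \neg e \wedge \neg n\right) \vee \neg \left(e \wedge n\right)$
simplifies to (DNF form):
$\text{True}$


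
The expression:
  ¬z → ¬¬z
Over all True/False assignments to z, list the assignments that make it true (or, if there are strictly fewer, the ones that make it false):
is true only for:
  z=True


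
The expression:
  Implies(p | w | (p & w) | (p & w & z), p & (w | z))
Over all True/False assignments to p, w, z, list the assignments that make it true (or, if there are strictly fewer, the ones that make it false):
is false only for:
  p=False, w=True, z=False;
  p=False, w=True, z=True;
  p=True, w=False, z=False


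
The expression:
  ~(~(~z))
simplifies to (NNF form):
~z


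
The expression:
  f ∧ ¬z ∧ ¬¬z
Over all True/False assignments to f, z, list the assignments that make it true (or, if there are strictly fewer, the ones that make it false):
is never true.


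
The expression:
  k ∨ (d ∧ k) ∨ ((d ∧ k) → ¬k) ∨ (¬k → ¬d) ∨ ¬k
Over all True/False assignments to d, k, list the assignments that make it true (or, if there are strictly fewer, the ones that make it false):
is always true.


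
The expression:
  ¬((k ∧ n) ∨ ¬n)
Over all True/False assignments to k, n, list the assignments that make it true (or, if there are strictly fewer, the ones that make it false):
is true only for:
  k=False, n=True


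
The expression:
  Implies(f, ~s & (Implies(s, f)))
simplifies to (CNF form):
~f | ~s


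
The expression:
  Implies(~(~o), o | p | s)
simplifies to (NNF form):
True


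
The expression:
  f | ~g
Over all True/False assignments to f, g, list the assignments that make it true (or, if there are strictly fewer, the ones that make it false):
is false only for:
  f=False, g=True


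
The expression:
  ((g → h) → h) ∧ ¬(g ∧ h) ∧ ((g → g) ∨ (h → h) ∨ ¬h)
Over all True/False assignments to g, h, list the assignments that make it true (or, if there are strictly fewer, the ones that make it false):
is true only for:
  g=False, h=True;
  g=True, h=False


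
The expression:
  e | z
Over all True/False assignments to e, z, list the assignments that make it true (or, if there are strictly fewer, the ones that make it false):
is false only for:
  e=False, z=False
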